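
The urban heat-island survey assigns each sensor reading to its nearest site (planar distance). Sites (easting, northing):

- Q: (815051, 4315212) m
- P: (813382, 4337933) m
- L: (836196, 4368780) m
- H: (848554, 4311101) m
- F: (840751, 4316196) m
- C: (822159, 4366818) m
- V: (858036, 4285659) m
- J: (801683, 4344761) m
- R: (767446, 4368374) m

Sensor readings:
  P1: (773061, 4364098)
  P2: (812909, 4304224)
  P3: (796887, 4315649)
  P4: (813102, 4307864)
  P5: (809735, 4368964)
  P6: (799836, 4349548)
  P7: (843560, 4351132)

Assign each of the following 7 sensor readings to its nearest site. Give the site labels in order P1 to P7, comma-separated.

P1 → R (d²=49812401.00)
P2 → Q (d²=125324308.00)
P3 → Q (d²=330121865.00)
P4 → Q (d²=57791705.00)
P5 → C (d²=158961092.00)
P6 → J (d²=26326778.00)
P7 → L (d²=365680400.00)

R, Q, Q, Q, C, J, L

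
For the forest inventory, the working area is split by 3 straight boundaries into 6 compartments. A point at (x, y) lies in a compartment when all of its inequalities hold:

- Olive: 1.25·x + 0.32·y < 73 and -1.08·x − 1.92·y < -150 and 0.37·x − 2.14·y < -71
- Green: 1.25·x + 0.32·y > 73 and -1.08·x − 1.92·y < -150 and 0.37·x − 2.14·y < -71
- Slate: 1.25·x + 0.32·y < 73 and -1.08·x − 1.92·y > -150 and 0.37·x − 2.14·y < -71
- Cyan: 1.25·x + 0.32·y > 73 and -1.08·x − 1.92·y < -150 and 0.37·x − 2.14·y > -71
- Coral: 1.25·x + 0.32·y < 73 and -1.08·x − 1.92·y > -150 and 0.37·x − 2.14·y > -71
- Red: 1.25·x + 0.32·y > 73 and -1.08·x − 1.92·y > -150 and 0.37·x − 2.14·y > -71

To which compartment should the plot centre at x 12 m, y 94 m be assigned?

1.25·12 + 0.32·94 = 45.080, which is < 73
-1.08·12 − 1.92·94 = -193.440, which is < -150
0.37·12 − 2.14·94 = -196.720, which is < -71
This sign pattern matches Olive.

Olive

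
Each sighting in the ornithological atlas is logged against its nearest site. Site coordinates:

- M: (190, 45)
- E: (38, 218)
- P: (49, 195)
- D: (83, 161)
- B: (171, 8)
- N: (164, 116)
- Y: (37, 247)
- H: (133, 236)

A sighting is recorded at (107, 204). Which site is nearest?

Squared distances to each site:
M: 32170.000; E: 4957.000; P: 3445.000; D: 2425.000; B: 42512.000; N: 10993.000; Y: 6749.000; H: 1700.000.
Minimum at H.

H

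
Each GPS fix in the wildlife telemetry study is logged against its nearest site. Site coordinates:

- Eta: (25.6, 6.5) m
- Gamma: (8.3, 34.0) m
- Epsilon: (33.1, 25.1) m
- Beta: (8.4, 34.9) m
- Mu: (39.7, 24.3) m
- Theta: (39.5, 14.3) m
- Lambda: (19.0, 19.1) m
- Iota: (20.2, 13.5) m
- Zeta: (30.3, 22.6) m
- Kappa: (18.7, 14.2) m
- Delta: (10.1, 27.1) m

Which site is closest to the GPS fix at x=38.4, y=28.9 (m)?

Mu

Squared distances to each site:
Eta: 665.600; Gamma: 932.020; Epsilon: 42.530; Beta: 936.000; Mu: 22.850; Theta: 214.370; Lambda: 472.400; Iota: 568.400; Zeta: 105.300; Kappa: 604.180; Delta: 804.130.
Minimum at Mu.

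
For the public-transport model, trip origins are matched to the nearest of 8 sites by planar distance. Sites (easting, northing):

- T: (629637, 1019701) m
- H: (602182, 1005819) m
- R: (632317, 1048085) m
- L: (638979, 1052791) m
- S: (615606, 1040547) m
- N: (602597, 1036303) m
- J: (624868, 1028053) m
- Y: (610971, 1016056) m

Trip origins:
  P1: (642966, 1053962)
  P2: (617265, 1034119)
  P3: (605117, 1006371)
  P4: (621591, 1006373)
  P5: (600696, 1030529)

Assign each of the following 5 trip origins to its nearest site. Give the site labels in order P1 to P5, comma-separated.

L, S, H, Y, N

P1 → L (d²=17267410.00)
P2 → S (d²=44071465.00)
P3 → H (d²=8918929.00)
P4 → Y (d²=206544889.00)
P5 → N (d²=36952877.00)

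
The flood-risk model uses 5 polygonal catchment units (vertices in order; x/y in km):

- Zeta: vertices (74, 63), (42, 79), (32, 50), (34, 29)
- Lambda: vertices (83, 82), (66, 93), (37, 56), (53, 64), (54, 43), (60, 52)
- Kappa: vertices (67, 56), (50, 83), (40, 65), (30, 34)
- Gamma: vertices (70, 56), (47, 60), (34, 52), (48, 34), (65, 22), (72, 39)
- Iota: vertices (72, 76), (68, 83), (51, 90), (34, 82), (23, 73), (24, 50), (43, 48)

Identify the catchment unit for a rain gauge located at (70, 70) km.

Lambda

Cast a ray rightward from (70, 70). For each polygon, the edges (by vertex number in listed order) whose endpoints lie on opposite sides of y = 70, where each meets that height, and whether that is right or left of the point:
Zeta: 1–2 at x≈60.0 (left), 2–3 at x≈38.9 (left) → 0 crossings.
Lambda: 2–3 at x≈48.0 (left), 6–1 at x≈73.8 (right) → 1 crossing.
Kappa: 1–2 at x≈58.2 (left), 2–3 at x≈42.8 (left) → 0 crossings.
Gamma: no edge straddles that height → 0 crossings.
Iota: 5–6 at x≈23.1 (left), 7–1 at x≈65.8 (left) → 0 crossings.
Only Lambda has an odd count, so the point is inside Lambda.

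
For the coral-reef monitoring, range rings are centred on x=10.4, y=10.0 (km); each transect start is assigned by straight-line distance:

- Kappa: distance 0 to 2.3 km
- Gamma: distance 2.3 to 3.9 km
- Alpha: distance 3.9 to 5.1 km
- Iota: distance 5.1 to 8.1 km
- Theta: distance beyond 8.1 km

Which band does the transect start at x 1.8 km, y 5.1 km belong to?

Distance = √((1.8−10.4)² + (5.1−10.0)²) = √(73.960 + 24.010) = 9.898 km.
8.1 ≤ 9.898 < ∞ → Theta.

Theta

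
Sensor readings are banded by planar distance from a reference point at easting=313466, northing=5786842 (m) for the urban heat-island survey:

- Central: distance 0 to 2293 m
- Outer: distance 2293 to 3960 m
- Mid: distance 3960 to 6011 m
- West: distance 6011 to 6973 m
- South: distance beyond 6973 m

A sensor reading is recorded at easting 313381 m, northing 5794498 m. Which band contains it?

South

Distance = √((313381−313466)² + (5794498−5786842)²) = √(7225.000 + 58614336.000) = 7656.472 m.
6973 ≤ 7656.472 < ∞ → South.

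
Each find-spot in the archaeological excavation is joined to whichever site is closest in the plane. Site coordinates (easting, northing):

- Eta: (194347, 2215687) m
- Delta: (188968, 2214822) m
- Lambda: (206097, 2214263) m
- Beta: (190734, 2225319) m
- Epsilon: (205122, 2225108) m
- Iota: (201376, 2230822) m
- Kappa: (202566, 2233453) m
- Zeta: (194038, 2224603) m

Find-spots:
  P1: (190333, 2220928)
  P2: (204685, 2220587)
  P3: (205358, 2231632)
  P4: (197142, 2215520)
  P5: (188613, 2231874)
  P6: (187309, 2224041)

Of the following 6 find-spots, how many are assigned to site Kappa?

P1 → Beta
P2 → Epsilon
P3 → Kappa
P4 → Eta
P5 → Beta
P6 → Beta
1 of the 6 goes to Kappa.

1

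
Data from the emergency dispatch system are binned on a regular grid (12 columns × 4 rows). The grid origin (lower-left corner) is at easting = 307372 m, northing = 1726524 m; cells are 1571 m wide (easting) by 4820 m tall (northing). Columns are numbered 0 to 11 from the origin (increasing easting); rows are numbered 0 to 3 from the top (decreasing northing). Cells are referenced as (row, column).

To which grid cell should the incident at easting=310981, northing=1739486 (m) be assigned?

Column index: ⌊(310981 − 307372) / 1571⌋ = ⌊2.297⌋ = 2
Row offset from origin: ⌊(1739486 − 1726524) / 4820⌋ = ⌊2.689⌋ = 2 → row 1 (counted from top)

(1, 2)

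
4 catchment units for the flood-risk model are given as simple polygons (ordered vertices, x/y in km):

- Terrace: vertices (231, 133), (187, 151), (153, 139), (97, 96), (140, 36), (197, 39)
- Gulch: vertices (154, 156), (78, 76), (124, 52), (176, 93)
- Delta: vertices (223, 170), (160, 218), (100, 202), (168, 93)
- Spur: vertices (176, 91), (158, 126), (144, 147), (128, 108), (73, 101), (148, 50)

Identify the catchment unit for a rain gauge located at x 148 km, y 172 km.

Cast a ray rightward from (148, 172). For each polygon, the edges (by vertex number in listed order) whose endpoints lie on opposite sides of y = 172, where each meets that height, and whether that is right or left of the point:
Terrace: no edge straddles that height → 0 crossings.
Gulch: no edge straddles that height → 0 crossings.
Delta: 1–2 at x≈220.4 (right), 3–4 at x≈118.7 (left) → 1 crossing.
Spur: no edge straddles that height → 0 crossings.
Only Delta has an odd count, so the point is inside Delta.

Delta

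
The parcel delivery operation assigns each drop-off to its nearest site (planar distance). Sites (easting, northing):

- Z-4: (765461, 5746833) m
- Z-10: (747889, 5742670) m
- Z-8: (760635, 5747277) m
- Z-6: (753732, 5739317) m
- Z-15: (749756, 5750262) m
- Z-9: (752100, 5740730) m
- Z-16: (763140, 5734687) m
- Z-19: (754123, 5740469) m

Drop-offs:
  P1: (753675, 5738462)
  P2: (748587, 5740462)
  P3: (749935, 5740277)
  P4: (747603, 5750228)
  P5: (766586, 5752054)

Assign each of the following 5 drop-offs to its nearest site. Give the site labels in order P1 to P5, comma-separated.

P1 → Z-6 (d²=734274.00)
P2 → Z-10 (d²=5362468.00)
P3 → Z-9 (d²=4892434.00)
P4 → Z-15 (d²=4636565.00)
P5 → Z-4 (d²=28524466.00)

Z-6, Z-10, Z-9, Z-15, Z-4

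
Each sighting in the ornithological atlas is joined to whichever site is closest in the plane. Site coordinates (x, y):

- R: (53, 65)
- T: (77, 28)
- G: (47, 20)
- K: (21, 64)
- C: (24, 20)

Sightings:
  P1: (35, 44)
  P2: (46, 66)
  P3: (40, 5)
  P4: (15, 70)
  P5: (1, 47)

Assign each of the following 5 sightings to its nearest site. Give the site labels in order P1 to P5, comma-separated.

K, R, G, K, K

P1 → K (d²=596.00)
P2 → R (d²=50.00)
P3 → G (d²=274.00)
P4 → K (d²=72.00)
P5 → K (d²=689.00)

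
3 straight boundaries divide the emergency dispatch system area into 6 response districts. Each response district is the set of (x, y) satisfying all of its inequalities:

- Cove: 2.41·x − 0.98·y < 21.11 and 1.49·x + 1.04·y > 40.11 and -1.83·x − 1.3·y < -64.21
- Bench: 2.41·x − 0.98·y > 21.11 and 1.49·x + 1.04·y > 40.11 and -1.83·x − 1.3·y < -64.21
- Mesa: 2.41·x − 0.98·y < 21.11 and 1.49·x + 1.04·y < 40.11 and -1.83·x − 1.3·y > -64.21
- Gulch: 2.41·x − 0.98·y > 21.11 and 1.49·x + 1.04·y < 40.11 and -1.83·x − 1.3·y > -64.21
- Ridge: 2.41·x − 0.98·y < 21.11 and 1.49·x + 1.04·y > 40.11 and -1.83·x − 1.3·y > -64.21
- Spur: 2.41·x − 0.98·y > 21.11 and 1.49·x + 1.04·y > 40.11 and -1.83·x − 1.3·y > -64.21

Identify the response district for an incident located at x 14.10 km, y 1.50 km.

2.41·14.10 − 0.98·1.50 = 32.511, which is > 21.11
1.49·14.10 + 1.04·1.50 = 22.569, which is < 40.11
-1.83·14.10 − 1.3·1.50 = -27.753, which is > -64.21
This sign pattern matches Gulch.

Gulch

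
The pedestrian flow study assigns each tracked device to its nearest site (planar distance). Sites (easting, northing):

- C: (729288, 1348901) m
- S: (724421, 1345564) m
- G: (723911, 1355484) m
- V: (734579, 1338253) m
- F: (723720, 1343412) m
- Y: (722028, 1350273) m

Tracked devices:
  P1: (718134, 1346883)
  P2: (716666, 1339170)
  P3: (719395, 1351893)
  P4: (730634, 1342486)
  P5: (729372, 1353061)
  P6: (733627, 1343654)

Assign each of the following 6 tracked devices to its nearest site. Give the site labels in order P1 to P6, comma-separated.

Y, F, Y, V, C, V

P1 → Y (d²=26655336.00)
P2 → F (d²=67753480.00)
P3 → Y (d²=9557089.00)
P4 → V (d²=33481314.00)
P5 → C (d²=17312656.00)
P6 → V (d²=30077105.00)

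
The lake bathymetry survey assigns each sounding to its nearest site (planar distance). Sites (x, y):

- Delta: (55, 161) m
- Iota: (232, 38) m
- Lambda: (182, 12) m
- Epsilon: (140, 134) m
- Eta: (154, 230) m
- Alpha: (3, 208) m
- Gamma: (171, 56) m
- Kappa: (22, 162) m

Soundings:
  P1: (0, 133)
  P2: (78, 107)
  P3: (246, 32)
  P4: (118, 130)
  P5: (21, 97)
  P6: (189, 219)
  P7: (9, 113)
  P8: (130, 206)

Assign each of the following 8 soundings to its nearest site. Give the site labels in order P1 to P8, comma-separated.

P1 → Kappa (d²=1325.00)
P2 → Delta (d²=3445.00)
P3 → Iota (d²=232.00)
P4 → Epsilon (d²=500.00)
P5 → Kappa (d²=4226.00)
P6 → Eta (d²=1346.00)
P7 → Kappa (d²=2570.00)
P8 → Eta (d²=1152.00)

Kappa, Delta, Iota, Epsilon, Kappa, Eta, Kappa, Eta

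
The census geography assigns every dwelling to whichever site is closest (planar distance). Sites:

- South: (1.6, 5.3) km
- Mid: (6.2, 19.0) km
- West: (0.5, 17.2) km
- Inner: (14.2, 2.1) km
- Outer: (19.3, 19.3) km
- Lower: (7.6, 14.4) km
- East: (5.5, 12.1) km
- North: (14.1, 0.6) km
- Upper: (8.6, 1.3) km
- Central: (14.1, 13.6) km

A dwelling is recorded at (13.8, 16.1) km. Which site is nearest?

Squared distances to each site:
South: 265.480; Mid: 66.170; West: 178.100; Inner: 196.160; Outer: 40.490; Lower: 41.330; East: 84.890; North: 240.340; Upper: 246.080; Central: 6.340.
Minimum at Central.

Central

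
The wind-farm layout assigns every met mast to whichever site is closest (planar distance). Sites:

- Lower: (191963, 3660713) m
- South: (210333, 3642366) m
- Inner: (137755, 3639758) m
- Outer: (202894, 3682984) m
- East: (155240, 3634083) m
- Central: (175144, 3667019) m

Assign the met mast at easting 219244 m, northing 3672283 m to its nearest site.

Outer

Squared distances to each site:
Lower: 878117861.000; South: 974432810.000; Inner: 7698332746.000; Outer: 381833901.000; East: 5555752016.000; Central: 1972519696.000.
Minimum at Outer.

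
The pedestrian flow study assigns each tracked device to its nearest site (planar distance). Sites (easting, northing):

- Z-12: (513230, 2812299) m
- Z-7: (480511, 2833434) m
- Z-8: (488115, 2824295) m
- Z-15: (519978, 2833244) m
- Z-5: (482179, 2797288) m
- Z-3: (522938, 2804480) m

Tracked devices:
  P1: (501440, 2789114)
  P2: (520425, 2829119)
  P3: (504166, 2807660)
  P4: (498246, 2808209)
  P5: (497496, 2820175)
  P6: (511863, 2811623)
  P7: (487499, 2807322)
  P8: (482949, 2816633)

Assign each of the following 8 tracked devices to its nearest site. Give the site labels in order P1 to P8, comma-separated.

P1 → Z-5 (d²=437800397.00)
P2 → Z-15 (d²=17215434.00)
P3 → Z-12 (d²=103676417.00)
P4 → Z-12 (d²=241248356.00)
P5 → Z-8 (d²=104977561.00)
P6 → Z-12 (d²=2325665.00)
P7 → Z-5 (d²=128983556.00)
P8 → Z-8 (d²=85393800.00)

Z-5, Z-15, Z-12, Z-12, Z-8, Z-12, Z-5, Z-8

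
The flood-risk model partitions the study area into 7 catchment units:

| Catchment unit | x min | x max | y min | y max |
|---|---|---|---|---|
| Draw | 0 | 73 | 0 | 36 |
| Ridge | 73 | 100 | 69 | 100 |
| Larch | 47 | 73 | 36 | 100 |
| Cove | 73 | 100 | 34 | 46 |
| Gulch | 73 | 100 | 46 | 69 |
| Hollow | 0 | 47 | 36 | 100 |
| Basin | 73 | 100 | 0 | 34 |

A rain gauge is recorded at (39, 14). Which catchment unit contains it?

Draw

The point has x = 39 and y = 14.
Only Draw satisfies 0 ≤ x ≤ 73 and 0 ≤ y ≤ 36.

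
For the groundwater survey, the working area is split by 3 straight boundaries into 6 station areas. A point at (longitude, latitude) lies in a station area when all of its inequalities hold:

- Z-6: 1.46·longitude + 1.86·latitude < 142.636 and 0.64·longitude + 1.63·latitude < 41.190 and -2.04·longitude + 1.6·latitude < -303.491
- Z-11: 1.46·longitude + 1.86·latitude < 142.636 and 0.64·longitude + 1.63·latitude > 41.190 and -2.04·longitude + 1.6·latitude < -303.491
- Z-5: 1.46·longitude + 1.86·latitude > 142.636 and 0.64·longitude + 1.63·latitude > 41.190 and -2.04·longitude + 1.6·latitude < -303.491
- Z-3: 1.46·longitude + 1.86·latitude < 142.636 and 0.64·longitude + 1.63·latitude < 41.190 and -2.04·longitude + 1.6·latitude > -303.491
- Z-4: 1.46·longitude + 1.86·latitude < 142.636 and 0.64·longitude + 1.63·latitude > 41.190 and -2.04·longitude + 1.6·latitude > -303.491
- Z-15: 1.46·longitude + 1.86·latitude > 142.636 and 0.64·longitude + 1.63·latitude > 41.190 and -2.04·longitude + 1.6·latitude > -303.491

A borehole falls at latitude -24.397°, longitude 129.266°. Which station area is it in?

1.46·129.266 + 1.86·-24.397 = 143.350, which is > 142.636
0.64·129.266 + 1.63·-24.397 = 42.963, which is > 41.190
-2.04·129.266 + 1.6·-24.397 = -302.738, which is > -303.491
This sign pattern matches Z-15.

Z-15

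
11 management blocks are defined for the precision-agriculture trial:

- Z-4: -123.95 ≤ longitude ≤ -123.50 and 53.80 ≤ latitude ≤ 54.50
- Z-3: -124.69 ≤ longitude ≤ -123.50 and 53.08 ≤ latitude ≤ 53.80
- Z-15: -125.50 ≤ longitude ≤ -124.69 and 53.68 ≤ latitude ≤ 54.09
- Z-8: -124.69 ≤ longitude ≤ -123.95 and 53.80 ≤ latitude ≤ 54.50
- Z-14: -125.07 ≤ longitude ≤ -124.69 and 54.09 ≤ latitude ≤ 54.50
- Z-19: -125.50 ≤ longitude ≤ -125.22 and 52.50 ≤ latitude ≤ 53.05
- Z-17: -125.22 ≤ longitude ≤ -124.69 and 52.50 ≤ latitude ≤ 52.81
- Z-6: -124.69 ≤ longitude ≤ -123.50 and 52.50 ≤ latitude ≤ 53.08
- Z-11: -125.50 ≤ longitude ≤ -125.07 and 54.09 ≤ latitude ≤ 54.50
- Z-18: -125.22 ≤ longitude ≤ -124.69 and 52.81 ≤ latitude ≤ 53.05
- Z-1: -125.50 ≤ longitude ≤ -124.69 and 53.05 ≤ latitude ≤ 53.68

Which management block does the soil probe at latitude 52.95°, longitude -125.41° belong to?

The point has longitude = -125.41 and latitude = 52.95.
Only Z-19 satisfies -125.50 ≤ longitude ≤ -125.22 and 52.50 ≤ latitude ≤ 53.05.

Z-19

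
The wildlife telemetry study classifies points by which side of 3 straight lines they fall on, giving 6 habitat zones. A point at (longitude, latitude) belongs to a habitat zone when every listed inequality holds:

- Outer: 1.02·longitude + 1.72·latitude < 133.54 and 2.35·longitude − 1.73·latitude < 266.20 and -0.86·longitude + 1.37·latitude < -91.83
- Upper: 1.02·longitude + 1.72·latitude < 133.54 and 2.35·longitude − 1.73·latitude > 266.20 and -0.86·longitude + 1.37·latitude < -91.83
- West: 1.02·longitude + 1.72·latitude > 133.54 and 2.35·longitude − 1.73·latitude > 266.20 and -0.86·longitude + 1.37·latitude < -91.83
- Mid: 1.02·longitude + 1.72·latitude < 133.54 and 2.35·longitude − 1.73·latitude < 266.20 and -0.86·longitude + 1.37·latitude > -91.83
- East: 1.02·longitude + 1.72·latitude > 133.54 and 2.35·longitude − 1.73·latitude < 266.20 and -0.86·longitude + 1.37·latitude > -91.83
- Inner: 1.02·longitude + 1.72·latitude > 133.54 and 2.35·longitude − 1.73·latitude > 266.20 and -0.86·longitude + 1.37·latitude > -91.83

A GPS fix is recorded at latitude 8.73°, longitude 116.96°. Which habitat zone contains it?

East

1.02·116.96 + 1.72·8.73 = 134.315, which is > 133.54
2.35·116.96 − 1.73·8.73 = 259.753, which is < 266.20
-0.86·116.96 + 1.37·8.73 = -88.626, which is > -91.83
This sign pattern matches East.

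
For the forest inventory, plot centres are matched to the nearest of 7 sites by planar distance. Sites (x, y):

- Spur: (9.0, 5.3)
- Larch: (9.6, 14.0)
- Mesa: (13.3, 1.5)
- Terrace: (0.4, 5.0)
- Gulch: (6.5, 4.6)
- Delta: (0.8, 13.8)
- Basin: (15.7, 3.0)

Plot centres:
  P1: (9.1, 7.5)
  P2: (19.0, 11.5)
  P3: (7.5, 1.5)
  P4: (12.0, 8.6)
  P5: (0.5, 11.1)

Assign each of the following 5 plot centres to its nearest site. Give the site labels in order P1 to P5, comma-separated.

P1 → Spur (d²=4.85)
P2 → Basin (d²=83.14)
P3 → Gulch (d²=10.61)
P4 → Spur (d²=19.89)
P5 → Delta (d²=7.38)

Spur, Basin, Gulch, Spur, Delta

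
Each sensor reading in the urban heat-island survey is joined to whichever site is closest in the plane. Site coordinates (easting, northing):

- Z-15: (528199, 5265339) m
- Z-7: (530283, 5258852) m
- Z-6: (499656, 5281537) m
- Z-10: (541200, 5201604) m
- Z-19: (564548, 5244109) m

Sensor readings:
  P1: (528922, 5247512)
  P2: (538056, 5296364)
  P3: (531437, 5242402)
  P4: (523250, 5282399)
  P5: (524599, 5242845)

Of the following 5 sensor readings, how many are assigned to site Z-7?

3

P1 → Z-7
P2 → Z-15
P3 → Z-7
P4 → Z-15
P5 → Z-7
3 of the 5 go to Z-7.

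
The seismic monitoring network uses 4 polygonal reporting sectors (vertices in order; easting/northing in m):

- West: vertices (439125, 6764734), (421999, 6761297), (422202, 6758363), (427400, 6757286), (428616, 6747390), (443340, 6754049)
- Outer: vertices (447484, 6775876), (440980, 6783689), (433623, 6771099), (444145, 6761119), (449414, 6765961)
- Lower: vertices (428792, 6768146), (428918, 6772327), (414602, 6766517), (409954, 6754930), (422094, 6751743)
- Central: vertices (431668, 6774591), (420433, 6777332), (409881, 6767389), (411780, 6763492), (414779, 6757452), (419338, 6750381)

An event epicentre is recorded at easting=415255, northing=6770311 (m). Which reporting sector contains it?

Central

Cast a ray rightward from (415255, 6770311). For each polygon, the edges (by vertex number in listed order) whose endpoints lie on opposite sides of northing = 6770311, where each meets that height, and whether that is right or left of the point:
West: no edge straddles that height → 0 crossings.
Outer: 3–4 at easting≈434453.8 (right), 5–1 at easting≈448567.3 (right) → 2 crossings.
Lower: 1–2 at easting≈428857.2 (right), 2–3 at easting≈423950.5 (right) → 2 crossings.
Central: 2–3 at easting≈412982.0 (left), 6–1 at easting≈429488.2 (right) → 1 crossing.
Only Central has an odd count, so the point is inside Central.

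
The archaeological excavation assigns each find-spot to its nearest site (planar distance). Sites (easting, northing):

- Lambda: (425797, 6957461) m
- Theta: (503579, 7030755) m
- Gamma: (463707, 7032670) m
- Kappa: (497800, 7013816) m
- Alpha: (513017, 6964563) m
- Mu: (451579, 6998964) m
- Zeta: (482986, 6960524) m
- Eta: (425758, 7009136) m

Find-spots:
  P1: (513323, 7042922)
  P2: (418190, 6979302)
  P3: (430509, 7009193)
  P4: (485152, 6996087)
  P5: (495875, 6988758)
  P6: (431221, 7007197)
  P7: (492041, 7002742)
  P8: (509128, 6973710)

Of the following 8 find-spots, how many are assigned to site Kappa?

3

P1 → Theta
P2 → Lambda
P3 → Eta
P4 → Kappa
P5 → Kappa
P6 → Eta
P7 → Kappa
P8 → Alpha
3 of the 8 go to Kappa.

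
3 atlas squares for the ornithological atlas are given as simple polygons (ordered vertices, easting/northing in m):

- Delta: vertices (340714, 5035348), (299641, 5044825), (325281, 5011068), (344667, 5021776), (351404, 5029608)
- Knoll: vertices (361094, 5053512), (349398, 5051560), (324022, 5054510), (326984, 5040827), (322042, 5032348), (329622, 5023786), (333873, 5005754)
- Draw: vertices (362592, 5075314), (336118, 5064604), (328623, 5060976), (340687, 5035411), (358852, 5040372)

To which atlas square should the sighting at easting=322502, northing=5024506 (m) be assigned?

Cast a ray rightward from (322502, 5024506). For each polygon, the edges (by vertex number in listed order) whose endpoints lie on opposite sides of northing = 5024506, where each meets that height, and whether that is right or left of the point:
Delta: 2–3 at easting≈315074.2 (left), 4–5 at easting≈347015.3 (right) → 1 crossing.
Knoll: 5–6 at easting≈328984.6 (right), 7–1 at easting≈344561.2 (right) → 2 crossings.
Draw: no edge straddles that height → 0 crossings.
Only Delta has an odd count, so the point is inside Delta.

Delta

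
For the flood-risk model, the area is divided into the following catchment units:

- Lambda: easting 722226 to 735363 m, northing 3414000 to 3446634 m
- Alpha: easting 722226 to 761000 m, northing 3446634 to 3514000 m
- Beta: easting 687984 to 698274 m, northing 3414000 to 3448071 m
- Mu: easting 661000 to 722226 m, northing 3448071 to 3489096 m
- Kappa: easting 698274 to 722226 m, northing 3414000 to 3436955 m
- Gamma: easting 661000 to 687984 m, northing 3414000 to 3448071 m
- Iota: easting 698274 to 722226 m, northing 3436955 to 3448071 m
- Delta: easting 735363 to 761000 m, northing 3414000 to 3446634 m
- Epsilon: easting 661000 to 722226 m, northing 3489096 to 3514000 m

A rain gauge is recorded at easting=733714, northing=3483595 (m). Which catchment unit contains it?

Alpha

The point has easting = 733714 and northing = 3483595.
Only Alpha satisfies 722226 ≤ easting ≤ 761000 and 3446634 ≤ northing ≤ 3514000.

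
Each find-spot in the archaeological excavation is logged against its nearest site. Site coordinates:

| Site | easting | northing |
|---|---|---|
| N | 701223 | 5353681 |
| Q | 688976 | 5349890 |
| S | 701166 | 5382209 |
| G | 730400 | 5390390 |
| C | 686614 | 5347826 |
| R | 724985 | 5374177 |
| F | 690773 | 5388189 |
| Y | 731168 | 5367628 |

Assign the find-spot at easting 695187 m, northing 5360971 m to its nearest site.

N

Squared distances to each site:
N: 89577396.000; Q: 161365082.000; S: 486801085.000; G: 2105432930.000; C: 246287354.000; R: 1062319240.000; F: 760302920.000; Y: 1338948010.000.
Minimum at N.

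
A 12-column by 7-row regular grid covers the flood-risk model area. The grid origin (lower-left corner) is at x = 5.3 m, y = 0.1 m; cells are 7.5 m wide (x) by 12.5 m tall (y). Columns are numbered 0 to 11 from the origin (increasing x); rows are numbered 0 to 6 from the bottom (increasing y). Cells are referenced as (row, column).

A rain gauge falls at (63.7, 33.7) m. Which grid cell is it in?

Column index: ⌊(63.7 − 5.3) / 7.5⌋ = ⌊7.787⌋ = 7
Row offset from origin: ⌊(33.7 − 0.1) / 12.5⌋ = ⌊2.688⌋ = 2 → row 2

(2, 7)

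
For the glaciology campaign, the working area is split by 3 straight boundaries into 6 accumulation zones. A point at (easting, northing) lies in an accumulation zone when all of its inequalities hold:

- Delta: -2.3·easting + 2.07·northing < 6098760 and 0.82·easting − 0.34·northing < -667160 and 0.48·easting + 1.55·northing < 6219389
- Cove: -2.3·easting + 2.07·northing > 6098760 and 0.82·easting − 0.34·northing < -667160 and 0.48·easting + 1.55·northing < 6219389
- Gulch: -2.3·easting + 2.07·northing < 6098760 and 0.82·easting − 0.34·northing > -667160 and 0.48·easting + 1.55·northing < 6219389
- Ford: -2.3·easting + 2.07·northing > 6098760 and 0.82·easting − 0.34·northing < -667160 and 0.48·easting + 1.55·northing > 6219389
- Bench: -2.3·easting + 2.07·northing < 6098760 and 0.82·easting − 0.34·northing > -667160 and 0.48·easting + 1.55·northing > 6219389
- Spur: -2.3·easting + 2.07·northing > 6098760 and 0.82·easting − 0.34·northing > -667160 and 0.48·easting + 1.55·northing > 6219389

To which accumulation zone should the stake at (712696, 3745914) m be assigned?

-2.3·712696 + 2.07·3745914 = 6114841.180, which is > 6098760
0.82·712696 − 0.34·3745914 = -689200.040, which is < -667160
0.48·712696 + 1.55·3745914 = 6148260.780, which is < 6219389
This sign pattern matches Cove.

Cove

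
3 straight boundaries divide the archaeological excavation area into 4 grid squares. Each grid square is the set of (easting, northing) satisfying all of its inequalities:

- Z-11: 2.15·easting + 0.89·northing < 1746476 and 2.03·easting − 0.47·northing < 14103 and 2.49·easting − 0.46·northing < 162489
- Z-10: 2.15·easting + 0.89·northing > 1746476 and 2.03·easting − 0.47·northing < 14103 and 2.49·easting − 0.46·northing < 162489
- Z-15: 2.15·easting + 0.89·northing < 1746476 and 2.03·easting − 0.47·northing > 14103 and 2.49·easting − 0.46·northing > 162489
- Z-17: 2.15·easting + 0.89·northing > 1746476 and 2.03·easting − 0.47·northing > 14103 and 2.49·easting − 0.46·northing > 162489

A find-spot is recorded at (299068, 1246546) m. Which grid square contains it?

2.15·299068 + 0.89·1246546 = 1752422.140, which is > 1746476
2.03·299068 − 0.47·1246546 = 21231.420, which is > 14103
2.49·299068 − 0.46·1246546 = 171268.160, which is > 162489
This sign pattern matches Z-17.

Z-17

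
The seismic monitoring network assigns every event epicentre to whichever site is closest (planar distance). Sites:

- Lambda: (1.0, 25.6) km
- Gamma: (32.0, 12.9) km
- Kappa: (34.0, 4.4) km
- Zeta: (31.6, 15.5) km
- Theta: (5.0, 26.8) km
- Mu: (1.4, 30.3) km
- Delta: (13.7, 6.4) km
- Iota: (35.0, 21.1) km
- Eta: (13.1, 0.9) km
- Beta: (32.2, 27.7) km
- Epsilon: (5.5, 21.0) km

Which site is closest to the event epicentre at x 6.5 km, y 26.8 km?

Squared distances to each site:
Lambda: 31.690; Gamma: 843.460; Kappa: 1258.010; Zeta: 757.700; Theta: 2.250; Mu: 38.260; Delta: 468.000; Iota: 844.740; Eta: 714.370; Beta: 661.300; Epsilon: 34.640.
Minimum at Theta.

Theta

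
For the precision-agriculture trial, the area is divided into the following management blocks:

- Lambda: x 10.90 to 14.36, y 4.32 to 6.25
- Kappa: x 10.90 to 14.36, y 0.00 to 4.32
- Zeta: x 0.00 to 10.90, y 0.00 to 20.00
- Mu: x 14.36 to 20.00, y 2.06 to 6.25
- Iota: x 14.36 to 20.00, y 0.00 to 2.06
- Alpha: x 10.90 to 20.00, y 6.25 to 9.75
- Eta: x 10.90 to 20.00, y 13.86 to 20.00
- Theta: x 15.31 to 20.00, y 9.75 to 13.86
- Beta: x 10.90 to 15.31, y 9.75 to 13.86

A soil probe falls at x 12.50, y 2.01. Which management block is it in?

The point has x = 12.50 and y = 2.01.
Only Kappa satisfies 10.90 ≤ x ≤ 14.36 and 0.00 ≤ y ≤ 4.32.

Kappa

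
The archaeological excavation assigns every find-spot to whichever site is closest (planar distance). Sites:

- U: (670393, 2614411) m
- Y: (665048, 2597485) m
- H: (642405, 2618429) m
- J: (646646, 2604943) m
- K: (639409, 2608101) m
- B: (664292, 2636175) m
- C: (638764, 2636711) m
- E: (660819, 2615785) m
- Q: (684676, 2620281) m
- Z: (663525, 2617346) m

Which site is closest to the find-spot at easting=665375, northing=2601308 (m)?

Squared distances to each site:
U: 196868933.000; Y: 14722258.000; H: 820749541.000; J: 363988666.000; K: 720378005.000; B: 1216880578.000; C: 1961517730.000; E: 230340665.000; Q: 732503330.000; Z: 260639944.000.
Minimum at Y.

Y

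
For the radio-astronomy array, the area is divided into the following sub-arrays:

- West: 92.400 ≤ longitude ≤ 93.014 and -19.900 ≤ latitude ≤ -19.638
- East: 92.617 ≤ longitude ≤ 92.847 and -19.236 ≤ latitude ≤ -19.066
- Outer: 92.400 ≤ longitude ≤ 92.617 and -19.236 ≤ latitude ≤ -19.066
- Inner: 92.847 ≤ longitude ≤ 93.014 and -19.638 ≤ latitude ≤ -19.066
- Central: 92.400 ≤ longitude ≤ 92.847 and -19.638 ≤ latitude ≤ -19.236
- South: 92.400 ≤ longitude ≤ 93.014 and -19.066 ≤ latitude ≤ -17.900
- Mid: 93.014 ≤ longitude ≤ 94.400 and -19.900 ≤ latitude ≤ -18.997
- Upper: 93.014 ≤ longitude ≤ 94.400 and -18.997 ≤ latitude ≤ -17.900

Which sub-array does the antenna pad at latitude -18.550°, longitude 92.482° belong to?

South

The point has longitude = 92.482 and latitude = -18.550.
Only South satisfies 92.400 ≤ longitude ≤ 93.014 and -19.066 ≤ latitude ≤ -17.900.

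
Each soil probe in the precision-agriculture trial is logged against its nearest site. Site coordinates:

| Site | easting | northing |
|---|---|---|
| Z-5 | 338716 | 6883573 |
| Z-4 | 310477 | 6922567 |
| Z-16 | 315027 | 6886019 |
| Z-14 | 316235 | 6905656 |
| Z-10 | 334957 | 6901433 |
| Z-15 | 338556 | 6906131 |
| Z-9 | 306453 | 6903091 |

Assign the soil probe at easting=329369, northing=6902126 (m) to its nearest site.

Z-10

Squared distances to each site:
Z-5: 431580218.000; Z-4: 774742145.000; Z-16: 465128413.000; Z-14: 184962856.000; Z-10: 31705993.000; Z-15: 100440994.000; Z-9: 526074281.000.
Minimum at Z-10.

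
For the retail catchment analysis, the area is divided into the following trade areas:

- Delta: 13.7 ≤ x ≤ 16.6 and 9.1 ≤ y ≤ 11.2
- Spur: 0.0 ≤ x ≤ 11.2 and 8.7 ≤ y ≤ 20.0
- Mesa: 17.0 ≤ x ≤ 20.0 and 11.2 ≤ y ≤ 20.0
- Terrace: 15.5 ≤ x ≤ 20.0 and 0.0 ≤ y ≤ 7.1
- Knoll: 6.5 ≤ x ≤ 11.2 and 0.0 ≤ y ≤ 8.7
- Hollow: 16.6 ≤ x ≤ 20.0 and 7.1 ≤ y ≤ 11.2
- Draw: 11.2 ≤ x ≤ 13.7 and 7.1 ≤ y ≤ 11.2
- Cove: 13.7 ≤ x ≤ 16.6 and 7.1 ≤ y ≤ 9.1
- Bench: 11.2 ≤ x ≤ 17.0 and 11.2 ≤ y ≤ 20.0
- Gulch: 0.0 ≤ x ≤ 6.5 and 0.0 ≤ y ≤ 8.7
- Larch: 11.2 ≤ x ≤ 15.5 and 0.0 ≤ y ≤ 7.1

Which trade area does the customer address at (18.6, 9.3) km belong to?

The point has x = 18.6 and y = 9.3.
Only Hollow satisfies 16.6 ≤ x ≤ 20.0 and 7.1 ≤ y ≤ 11.2.

Hollow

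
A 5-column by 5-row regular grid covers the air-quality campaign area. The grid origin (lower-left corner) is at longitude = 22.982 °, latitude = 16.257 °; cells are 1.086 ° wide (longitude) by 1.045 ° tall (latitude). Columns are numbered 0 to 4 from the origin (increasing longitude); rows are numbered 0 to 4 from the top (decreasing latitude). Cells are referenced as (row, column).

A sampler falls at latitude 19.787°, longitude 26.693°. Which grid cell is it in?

Column index: ⌊(26.693 − 22.982) / 1.086⌋ = ⌊3.417⌋ = 3
Row offset from origin: ⌊(19.787 − 16.257) / 1.045⌋ = ⌊3.378⌋ = 3 → row 1 (counted from top)

(1, 3)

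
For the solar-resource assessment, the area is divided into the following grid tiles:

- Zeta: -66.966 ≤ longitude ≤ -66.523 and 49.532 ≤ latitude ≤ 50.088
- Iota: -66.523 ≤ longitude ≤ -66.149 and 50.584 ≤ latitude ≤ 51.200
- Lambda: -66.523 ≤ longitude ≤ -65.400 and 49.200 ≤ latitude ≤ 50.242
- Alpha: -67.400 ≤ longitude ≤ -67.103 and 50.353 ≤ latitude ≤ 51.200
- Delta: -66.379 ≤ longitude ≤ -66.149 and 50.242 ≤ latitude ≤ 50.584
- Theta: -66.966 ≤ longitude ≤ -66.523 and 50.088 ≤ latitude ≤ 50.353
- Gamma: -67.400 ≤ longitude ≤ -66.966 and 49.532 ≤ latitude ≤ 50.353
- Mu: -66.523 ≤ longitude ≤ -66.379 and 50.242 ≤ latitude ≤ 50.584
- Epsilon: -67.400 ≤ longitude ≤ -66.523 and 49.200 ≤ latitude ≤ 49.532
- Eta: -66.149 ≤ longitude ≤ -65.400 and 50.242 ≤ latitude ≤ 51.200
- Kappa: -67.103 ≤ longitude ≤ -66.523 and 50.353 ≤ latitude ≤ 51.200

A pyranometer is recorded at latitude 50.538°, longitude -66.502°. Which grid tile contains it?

Mu

The point has longitude = -66.502 and latitude = 50.538.
Only Mu satisfies -66.523 ≤ longitude ≤ -66.379 and 50.242 ≤ latitude ≤ 50.584.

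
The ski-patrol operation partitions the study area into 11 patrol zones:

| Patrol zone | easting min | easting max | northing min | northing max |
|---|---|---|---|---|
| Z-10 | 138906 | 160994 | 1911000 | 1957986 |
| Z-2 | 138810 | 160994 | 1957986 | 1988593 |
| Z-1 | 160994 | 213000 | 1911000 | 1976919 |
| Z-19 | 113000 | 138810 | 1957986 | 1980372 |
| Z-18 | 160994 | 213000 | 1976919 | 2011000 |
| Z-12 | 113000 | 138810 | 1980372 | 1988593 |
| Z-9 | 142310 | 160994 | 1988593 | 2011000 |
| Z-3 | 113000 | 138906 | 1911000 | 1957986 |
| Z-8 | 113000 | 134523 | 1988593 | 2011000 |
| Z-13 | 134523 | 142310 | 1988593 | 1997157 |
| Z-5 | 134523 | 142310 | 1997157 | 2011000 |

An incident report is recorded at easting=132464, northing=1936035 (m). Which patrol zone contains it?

Z-3

The point has easting = 132464 and northing = 1936035.
Only Z-3 satisfies 113000 ≤ easting ≤ 138906 and 1911000 ≤ northing ≤ 1957986.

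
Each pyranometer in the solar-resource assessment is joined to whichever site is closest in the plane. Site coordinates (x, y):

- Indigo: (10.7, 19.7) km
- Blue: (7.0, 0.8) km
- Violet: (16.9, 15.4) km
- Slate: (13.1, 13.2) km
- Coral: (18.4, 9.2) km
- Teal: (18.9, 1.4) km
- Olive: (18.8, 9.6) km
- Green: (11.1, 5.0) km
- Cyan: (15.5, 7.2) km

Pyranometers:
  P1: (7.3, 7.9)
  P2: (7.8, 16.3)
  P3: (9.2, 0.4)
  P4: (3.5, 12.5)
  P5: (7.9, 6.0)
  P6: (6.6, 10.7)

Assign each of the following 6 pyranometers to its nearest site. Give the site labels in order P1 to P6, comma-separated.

Green, Indigo, Blue, Slate, Green, Slate

P1 → Green (d²=22.85)
P2 → Indigo (d²=19.97)
P3 → Blue (d²=5.00)
P4 → Slate (d²=92.65)
P5 → Green (d²=11.24)
P6 → Slate (d²=48.50)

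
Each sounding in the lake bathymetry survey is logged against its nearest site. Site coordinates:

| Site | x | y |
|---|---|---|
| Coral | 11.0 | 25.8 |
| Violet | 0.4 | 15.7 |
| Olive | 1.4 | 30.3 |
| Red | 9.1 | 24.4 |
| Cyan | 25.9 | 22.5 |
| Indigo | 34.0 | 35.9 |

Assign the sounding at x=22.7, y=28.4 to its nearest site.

Cyan

Squared distances to each site:
Coral: 143.650; Violet: 658.580; Olive: 457.300; Red: 200.960; Cyan: 45.050; Indigo: 183.940.
Minimum at Cyan.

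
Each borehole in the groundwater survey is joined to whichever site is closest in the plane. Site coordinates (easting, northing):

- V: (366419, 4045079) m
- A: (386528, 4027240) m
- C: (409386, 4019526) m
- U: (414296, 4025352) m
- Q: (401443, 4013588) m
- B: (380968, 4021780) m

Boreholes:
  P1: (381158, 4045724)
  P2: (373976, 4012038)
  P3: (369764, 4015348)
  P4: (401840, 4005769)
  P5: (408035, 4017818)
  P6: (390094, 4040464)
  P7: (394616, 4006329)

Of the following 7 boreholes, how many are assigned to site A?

P1 → V
P2 → B
P3 → B
P4 → Q
P5 → C
P6 → A
P7 → Q
1 of the 7 goes to A.

1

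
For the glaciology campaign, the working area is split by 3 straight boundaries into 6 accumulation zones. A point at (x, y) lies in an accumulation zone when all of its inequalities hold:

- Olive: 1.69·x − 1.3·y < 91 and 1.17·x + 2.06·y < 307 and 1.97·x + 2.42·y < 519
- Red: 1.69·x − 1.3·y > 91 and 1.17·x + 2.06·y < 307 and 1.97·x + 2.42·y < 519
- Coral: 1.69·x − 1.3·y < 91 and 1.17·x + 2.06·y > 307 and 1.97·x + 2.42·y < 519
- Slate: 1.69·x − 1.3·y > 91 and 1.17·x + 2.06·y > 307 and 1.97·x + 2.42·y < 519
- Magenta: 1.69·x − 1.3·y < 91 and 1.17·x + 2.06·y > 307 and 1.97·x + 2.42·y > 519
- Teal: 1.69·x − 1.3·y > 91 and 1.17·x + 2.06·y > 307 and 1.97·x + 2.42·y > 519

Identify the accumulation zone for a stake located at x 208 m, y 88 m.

1.69·208 − 1.3·88 = 237.120, which is > 91
1.17·208 + 2.06·88 = 424.640, which is > 307
1.97·208 + 2.42·88 = 622.720, which is > 519
This sign pattern matches Teal.

Teal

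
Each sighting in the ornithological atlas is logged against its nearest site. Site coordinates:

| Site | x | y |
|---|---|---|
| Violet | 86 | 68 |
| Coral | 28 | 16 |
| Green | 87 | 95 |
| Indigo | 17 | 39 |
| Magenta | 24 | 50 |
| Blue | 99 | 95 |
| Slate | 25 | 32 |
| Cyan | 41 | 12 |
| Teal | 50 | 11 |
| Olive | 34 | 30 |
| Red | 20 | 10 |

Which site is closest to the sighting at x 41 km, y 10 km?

Cyan

Squared distances to each site:
Violet: 5389.000; Coral: 205.000; Green: 9341.000; Indigo: 1417.000; Magenta: 1889.000; Blue: 10589.000; Slate: 740.000; Cyan: 4.000; Teal: 82.000; Olive: 449.000; Red: 441.000.
Minimum at Cyan.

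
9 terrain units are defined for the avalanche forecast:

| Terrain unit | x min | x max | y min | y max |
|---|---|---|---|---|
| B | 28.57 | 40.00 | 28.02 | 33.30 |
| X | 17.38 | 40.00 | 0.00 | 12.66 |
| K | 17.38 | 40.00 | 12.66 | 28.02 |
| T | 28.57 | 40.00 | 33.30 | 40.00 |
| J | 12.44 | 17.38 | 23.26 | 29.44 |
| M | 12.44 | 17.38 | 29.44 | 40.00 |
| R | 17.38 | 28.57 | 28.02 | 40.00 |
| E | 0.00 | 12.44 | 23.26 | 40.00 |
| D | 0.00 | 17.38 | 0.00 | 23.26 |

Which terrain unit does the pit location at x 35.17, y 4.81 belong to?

X

The point has x = 35.17 and y = 4.81.
Only X satisfies 17.38 ≤ x ≤ 40.00 and 0.00 ≤ y ≤ 12.66.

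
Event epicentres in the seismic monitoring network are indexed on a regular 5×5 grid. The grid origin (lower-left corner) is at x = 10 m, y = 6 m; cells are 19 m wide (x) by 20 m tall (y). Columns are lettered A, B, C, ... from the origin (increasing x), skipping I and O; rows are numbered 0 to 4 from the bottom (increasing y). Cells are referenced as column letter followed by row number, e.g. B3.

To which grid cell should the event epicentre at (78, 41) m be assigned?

D1

Column index: ⌊(78 − 10) / 19⌋ = ⌊3.579⌋ = 3 → column D
Row offset from origin: ⌊(41 − 6) / 20⌋ = ⌊1.750⌋ = 1 → row 1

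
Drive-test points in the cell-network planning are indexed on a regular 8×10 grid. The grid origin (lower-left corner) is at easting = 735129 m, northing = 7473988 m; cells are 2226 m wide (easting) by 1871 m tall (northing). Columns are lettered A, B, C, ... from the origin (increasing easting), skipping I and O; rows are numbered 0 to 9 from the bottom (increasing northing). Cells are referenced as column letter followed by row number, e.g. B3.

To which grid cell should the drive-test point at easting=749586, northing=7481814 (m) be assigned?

G4

Column index: ⌊(749586 − 735129) / 2226⌋ = ⌊6.495⌋ = 6 → column G
Row offset from origin: ⌊(7481814 − 7473988) / 1871⌋ = ⌊4.183⌋ = 4 → row 4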